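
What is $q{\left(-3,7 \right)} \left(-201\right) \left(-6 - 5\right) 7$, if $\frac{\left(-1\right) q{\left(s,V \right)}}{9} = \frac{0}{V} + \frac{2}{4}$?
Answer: $- \frac{139293}{2} \approx -69647.0$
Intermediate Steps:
$q{\left(s,V \right)} = - \frac{9}{2}$ ($q{\left(s,V \right)} = - 9 \left(\frac{0}{V} + \frac{2}{4}\right) = - 9 \left(0 + 2 \cdot \frac{1}{4}\right) = - 9 \left(0 + \frac{1}{2}\right) = \left(-9\right) \frac{1}{2} = - \frac{9}{2}$)
$q{\left(-3,7 \right)} \left(-201\right) \left(-6 - 5\right) 7 = \left(- \frac{9}{2}\right) \left(-201\right) \left(-6 - 5\right) 7 = \frac{1809 \left(\left(-11\right) 7\right)}{2} = \frac{1809}{2} \left(-77\right) = - \frac{139293}{2}$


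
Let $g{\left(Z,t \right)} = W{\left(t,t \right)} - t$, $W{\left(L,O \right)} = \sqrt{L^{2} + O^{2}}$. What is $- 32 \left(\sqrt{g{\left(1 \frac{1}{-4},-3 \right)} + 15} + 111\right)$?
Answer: $-3552 - 32 \sqrt{18 + 3 \sqrt{2}} \approx -3702.9$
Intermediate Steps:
$g{\left(Z,t \right)} = - t + \sqrt{2} \sqrt{t^{2}}$ ($g{\left(Z,t \right)} = \sqrt{t^{2} + t^{2}} - t = \sqrt{2 t^{2}} - t = \sqrt{2} \sqrt{t^{2}} - t = - t + \sqrt{2} \sqrt{t^{2}}$)
$- 32 \left(\sqrt{g{\left(1 \frac{1}{-4},-3 \right)} + 15} + 111\right) = - 32 \left(\sqrt{\left(\left(-1\right) \left(-3\right) + \sqrt{2} \sqrt{\left(-3\right)^{2}}\right) + 15} + 111\right) = - 32 \left(\sqrt{\left(3 + \sqrt{2} \sqrt{9}\right) + 15} + 111\right) = - 32 \left(\sqrt{\left(3 + \sqrt{2} \cdot 3\right) + 15} + 111\right) = - 32 \left(\sqrt{\left(3 + 3 \sqrt{2}\right) + 15} + 111\right) = - 32 \left(\sqrt{18 + 3 \sqrt{2}} + 111\right) = - 32 \left(111 + \sqrt{18 + 3 \sqrt{2}}\right) = -3552 - 32 \sqrt{18 + 3 \sqrt{2}}$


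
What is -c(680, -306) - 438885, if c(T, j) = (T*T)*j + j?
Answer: 141055821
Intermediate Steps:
c(T, j) = j + j*T**2 (c(T, j) = T**2*j + j = j*T**2 + j = j + j*T**2)
-c(680, -306) - 438885 = -(-306)*(1 + 680**2) - 438885 = -(-306)*(1 + 462400) - 438885 = -(-306)*462401 - 438885 = -1*(-141494706) - 438885 = 141494706 - 438885 = 141055821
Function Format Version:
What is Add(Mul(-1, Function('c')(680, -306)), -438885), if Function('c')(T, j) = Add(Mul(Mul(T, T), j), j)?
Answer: 141055821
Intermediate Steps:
Function('c')(T, j) = Add(j, Mul(j, Pow(T, 2))) (Function('c')(T, j) = Add(Mul(Pow(T, 2), j), j) = Add(Mul(j, Pow(T, 2)), j) = Add(j, Mul(j, Pow(T, 2))))
Add(Mul(-1, Function('c')(680, -306)), -438885) = Add(Mul(-1, Mul(-306, Add(1, Pow(680, 2)))), -438885) = Add(Mul(-1, Mul(-306, Add(1, 462400))), -438885) = Add(Mul(-1, Mul(-306, 462401)), -438885) = Add(Mul(-1, -141494706), -438885) = Add(141494706, -438885) = 141055821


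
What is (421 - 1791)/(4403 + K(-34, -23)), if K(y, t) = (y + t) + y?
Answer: -685/2156 ≈ -0.31772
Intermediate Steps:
K(y, t) = t + 2*y (K(y, t) = (t + y) + y = t + 2*y)
(421 - 1791)/(4403 + K(-34, -23)) = (421 - 1791)/(4403 + (-23 + 2*(-34))) = -1370/(4403 + (-23 - 68)) = -1370/(4403 - 91) = -1370/4312 = -1370*1/4312 = -685/2156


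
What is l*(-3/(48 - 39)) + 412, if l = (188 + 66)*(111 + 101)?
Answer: -52612/3 ≈ -17537.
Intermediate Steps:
l = 53848 (l = 254*212 = 53848)
l*(-3/(48 - 39)) + 412 = 53848*(-3/(48 - 39)) + 412 = 53848*(-3/9) + 412 = 53848*((1/9)*(-3)) + 412 = 53848*(-1/3) + 412 = -53848/3 + 412 = -52612/3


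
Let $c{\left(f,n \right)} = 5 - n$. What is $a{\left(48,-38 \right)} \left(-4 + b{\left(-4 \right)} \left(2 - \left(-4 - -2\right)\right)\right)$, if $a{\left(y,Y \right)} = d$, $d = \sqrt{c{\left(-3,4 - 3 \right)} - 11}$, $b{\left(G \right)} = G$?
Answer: $- 20 i \sqrt{7} \approx - 52.915 i$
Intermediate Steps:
$d = i \sqrt{7}$ ($d = \sqrt{\left(5 - \left(4 - 3\right)\right) - 11} = \sqrt{\left(5 - 1\right) - 11} = \sqrt{4 - 11} = \sqrt{-7} = i \sqrt{7} \approx 2.6458 i$)
$a{\left(y,Y \right)} = i \sqrt{7}$
$a{\left(48,-38 \right)} \left(-4 + b{\left(-4 \right)} \left(2 - \left(-4 - -2\right)\right)\right) = i \sqrt{7} \left(-4 - 4 \left(2 - \left(-4 - -2\right)\right)\right) = i \sqrt{7} \left(-4 - 4 \left(2 - \left(-4 + 2\right)\right)\right) = i \sqrt{7} \left(-4 - 4 \left(2 - -2\right)\right) = i \sqrt{7} \left(-4 - 4 \left(2 + 2\right)\right) = i \sqrt{7} \left(-4 - 16\right) = i \sqrt{7} \left(-20\right) = - 20 i \sqrt{7}$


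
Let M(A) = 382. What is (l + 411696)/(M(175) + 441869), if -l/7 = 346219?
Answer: -2011837/442251 ≈ -4.5491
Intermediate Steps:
l = -2423533 (l = -7*346219 = -2423533)
(l + 411696)/(M(175) + 441869) = (-2423533 + 411696)/(382 + 441869) = -2011837/442251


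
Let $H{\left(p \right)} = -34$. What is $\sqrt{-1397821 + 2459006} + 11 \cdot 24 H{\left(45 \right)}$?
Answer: $-8976 + \sqrt{1061185} \approx -7945.9$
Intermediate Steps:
$\sqrt{-1397821 + 2459006} + 11 \cdot 24 H{\left(45 \right)} = \sqrt{-1397821 + 2459006} + 11 \cdot 24 \left(-34\right) = \sqrt{1061185} + 264 \left(-34\right) = \sqrt{1061185} - 8976 = -8976 + \sqrt{1061185}$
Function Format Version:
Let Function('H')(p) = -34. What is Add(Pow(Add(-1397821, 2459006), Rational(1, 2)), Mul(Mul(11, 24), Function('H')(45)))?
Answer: Add(-8976, Pow(1061185, Rational(1, 2))) ≈ -7945.9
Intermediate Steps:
Add(Pow(Add(-1397821, 2459006), Rational(1, 2)), Mul(Mul(11, 24), Function('H')(45))) = Add(Pow(Add(-1397821, 2459006), Rational(1, 2)), Mul(Mul(11, 24), -34)) = Add(Pow(1061185, Rational(1, 2)), Mul(264, -34)) = Add(Pow(1061185, Rational(1, 2)), -8976) = Add(-8976, Pow(1061185, Rational(1, 2)))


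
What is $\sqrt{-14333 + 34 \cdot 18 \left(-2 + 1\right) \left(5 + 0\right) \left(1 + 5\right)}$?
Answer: $i \sqrt{32693} \approx 180.81 i$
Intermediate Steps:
$\sqrt{-14333 + 34 \cdot 18 \left(-2 + 1\right) \left(5 + 0\right) \left(1 + 5\right)} = \sqrt{-14333 + 612 \left(- 5 \cdot 6\right)} = \sqrt{-14333 + 612 \left(\left(-1\right) 30\right)} = \sqrt{-14333 + 612 \left(-30\right)} = \sqrt{-14333 - 18360} = \sqrt{-32693} = i \sqrt{32693}$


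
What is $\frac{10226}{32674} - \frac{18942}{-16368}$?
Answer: $\frac{192153}{130696} \approx 1.4702$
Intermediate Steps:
$\frac{10226}{32674} - \frac{18942}{-16368} = 10226 \cdot \frac{1}{32674} - - \frac{287}{248} = \frac{5113}{16337} + \frac{287}{248} = \frac{192153}{130696}$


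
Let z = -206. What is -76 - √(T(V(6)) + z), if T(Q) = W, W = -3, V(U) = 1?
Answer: -76 - I*√209 ≈ -76.0 - 14.457*I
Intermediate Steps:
T(Q) = -3
-76 - √(T(V(6)) + z) = -76 - √(-3 - 206) = -76 - √(-209) = -76 - I*√209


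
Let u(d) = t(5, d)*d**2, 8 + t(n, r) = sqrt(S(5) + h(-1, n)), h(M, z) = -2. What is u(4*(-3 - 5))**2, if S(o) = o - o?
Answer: 65011712 - 16777216*I*sqrt(2) ≈ 6.5012e+7 - 2.3727e+7*I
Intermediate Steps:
S(o) = 0
t(n, r) = -8 + I*sqrt(2) (t(n, r) = -8 + sqrt(0 - 2) = -8 + sqrt(-2) = -8 + I*sqrt(2))
u(d) = d**2*(-8 + I*sqrt(2)) (u(d) = (-8 + I*sqrt(2))*d**2 = d**2*(-8 + I*sqrt(2)))
u(4*(-3 - 5))**2 = ((4*(-3 - 5))**2*(-8 + I*sqrt(2)))**2 = ((4*(-8))**2*(-8 + I*sqrt(2)))**2 = ((-32)**2*(-8 + I*sqrt(2)))**2 = (1024*(-8 + I*sqrt(2)))**2 = (-8192 + 1024*I*sqrt(2))**2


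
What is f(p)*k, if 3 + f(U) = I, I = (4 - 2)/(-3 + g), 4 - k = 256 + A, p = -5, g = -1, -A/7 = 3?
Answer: 1617/2 ≈ 808.50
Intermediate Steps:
A = -21 (A = -7*3 = -21)
k = -231 (k = 4 - (256 - 21) = 4 - 1*235 = 4 - 235 = -231)
I = -½ (I = (4 - 2)/(-3 - 1) = 2/(-4) = 2*(-¼) = -½ ≈ -0.50000)
f(U) = -7/2 (f(U) = -3 - ½ = -7/2)
f(p)*k = -7/2*(-231) = 1617/2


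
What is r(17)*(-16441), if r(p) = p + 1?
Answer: -295938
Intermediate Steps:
r(p) = 1 + p
r(17)*(-16441) = (1 + 17)*(-16441) = 18*(-16441) = -295938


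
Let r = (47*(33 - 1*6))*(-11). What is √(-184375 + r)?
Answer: I*√198334 ≈ 445.35*I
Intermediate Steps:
r = -13959 (r = (47*(33 - 6))*(-11) = (47*27)*(-11) = 1269*(-11) = -13959)
√(-184375 + r) = √(-184375 - 13959) = √(-198334) = I*√198334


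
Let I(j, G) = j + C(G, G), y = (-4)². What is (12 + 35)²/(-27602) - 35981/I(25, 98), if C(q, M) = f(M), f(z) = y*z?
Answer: -996666499/43969986 ≈ -22.667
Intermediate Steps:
y = 16
f(z) = 16*z
C(q, M) = 16*M
I(j, G) = j + 16*G
(12 + 35)²/(-27602) - 35981/I(25, 98) = (12 + 35)²/(-27602) - 35981/(25 + 16*98) = 47²*(-1/27602) - 35981/(25 + 1568) = 2209*(-1/27602) - 35981/1593 = -2209/27602 - 35981*1/1593 = -2209/27602 - 35981/1593 = -996666499/43969986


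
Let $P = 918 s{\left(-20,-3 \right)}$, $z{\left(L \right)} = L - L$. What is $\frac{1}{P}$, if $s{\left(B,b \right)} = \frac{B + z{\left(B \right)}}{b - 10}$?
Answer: $\frac{13}{18360} \approx 0.00070806$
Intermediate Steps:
$z{\left(L \right)} = 0$
$s{\left(B,b \right)} = \frac{B}{-10 + b}$ ($s{\left(B,b \right)} = \frac{B + 0}{b - 10} = \frac{B}{-10 + b}$)
$P = \frac{18360}{13}$ ($P = 918 \left(- \frac{20}{-10 - 3}\right) = 918 \left(- \frac{20}{-13}\right) = 918 \left(\left(-20\right) \left(- \frac{1}{13}\right)\right) = 918 \cdot \frac{20}{13} = \frac{18360}{13} \approx 1412.3$)
$\frac{1}{P} = \frac{1}{\frac{18360}{13}} = \frac{13}{18360}$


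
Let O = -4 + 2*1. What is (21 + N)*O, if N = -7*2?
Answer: -14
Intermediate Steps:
N = -14
O = -2 (O = -4 + 2 = -2)
(21 + N)*O = (21 - 14)*(-2) = 7*(-2) = -14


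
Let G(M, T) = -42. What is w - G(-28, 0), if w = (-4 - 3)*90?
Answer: -588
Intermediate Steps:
w = -630 (w = -7*90 = -630)
w - G(-28, 0) = -630 - 1*(-42) = -630 + 42 = -588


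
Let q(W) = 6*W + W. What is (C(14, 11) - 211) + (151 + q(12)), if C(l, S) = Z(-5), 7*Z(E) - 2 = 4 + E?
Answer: 169/7 ≈ 24.143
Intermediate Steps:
Z(E) = 6/7 + E/7 (Z(E) = 2/7 + (4 + E)/7 = 2/7 + (4/7 + E/7) = 6/7 + E/7)
C(l, S) = 1/7 (C(l, S) = 6/7 + (1/7)*(-5) = 6/7 - 5/7 = 1/7)
q(W) = 7*W
(C(14, 11) - 211) + (151 + q(12)) = (1/7 - 211) + (151 + 7*12) = -1476/7 + (151 + 84) = -1476/7 + 235 = 169/7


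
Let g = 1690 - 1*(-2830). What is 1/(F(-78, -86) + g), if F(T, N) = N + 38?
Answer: 1/4472 ≈ 0.00022361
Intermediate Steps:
F(T, N) = 38 + N
g = 4520 (g = 1690 + 2830 = 4520)
1/(F(-78, -86) + g) = 1/((38 - 86) + 4520) = 1/(-48 + 4520) = 1/4472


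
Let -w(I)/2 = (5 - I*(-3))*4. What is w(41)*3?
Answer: -3072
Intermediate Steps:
w(I) = -40 - 24*I (w(I) = -2*(5 - I*(-3))*4 = -2*(5 + 3*I)*4 = -2*(20 + 12*I) = -40 - 24*I)
w(41)*3 = (-40 - 24*41)*3 = (-40 - 984)*3 = -1024*3 = -3072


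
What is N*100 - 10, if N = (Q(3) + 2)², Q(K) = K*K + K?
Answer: 19590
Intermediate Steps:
Q(K) = K + K² (Q(K) = K² + K = K + K²)
N = 196 (N = (3*(1 + 3) + 2)² = (3*4 + 2)² = (12 + 2)² = 14² = 196)
N*100 - 10 = 196*100 - 10 = 19600 - 10 = 19590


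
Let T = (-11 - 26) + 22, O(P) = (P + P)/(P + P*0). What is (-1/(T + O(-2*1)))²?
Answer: 1/169 ≈ 0.0059172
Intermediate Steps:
O(P) = 2 (O(P) = (2*P)/(P + 0) = (2*P)/P = 2)
T = -15 (T = -37 + 22 = -15)
(-1/(T + O(-2*1)))² = (-1/(-15 + 2))² = (-1/(-13))² = (-1*(-1/13))² = (1/13)² = 1/169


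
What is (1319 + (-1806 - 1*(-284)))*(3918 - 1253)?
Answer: -540995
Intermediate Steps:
(1319 + (-1806 - 1*(-284)))*(3918 - 1253) = (1319 + (-1806 + 284))*2665 = (1319 - 1522)*2665 = -203*2665 = -540995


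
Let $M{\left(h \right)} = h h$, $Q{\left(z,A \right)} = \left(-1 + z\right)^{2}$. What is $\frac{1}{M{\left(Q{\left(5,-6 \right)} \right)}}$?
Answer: $\frac{1}{256} \approx 0.0039063$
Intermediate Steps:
$M{\left(h \right)} = h^{2}$
$\frac{1}{M{\left(Q{\left(5,-6 \right)} \right)}} = \frac{1}{\left(\left(-1 + 5\right)^{2}\right)^{2}} = \frac{1}{\left(4^{2}\right)^{2}} = \frac{1}{16^{2}} = \frac{1}{256}$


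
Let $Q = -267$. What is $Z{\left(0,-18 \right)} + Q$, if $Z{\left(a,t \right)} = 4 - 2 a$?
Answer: $-263$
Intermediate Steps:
$Z{\left(0,-18 \right)} + Q = \left(4 - 0\right) - 267 = \left(4 + 0\right) - 267 = 4 - 267 = -263$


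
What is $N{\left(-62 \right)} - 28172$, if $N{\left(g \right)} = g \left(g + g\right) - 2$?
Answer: $-20486$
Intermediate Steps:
$N{\left(g \right)} = -2 + 2 g^{2}$ ($N{\left(g \right)} = g 2 g - 2 = 2 g^{2} - 2 = -2 + 2 g^{2}$)
$N{\left(-62 \right)} - 28172 = \left(-2 + 2 \left(-62\right)^{2}\right) - 28172 = \left(-2 + 2 \cdot 3844\right) - 28172 = \left(-2 + 7688\right) - 28172 = 7686 - 28172 = -20486$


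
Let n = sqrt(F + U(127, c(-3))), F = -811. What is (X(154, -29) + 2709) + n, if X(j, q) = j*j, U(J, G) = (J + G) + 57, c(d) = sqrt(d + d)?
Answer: 26425 + sqrt(-627 + I*sqrt(6)) ≈ 26425.0 + 25.04*I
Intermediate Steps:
c(d) = sqrt(2)*sqrt(d) (c(d) = sqrt(2*d) = sqrt(2)*sqrt(d))
U(J, G) = 57 + G + J (U(J, G) = (G + J) + 57 = 57 + G + J)
X(j, q) = j**2
n = sqrt(-627 + I*sqrt(6)) (n = sqrt(-811 + (57 + sqrt(2)*sqrt(-3) + 127)) = sqrt(-811 + (57 + sqrt(2)*(I*sqrt(3)) + 127)) = sqrt(-811 + (57 + I*sqrt(6) + 127)) = sqrt(-811 + (184 + I*sqrt(6))) = sqrt(-627 + I*sqrt(6)) ≈ 0.04891 + 25.04*I)
(X(154, -29) + 2709) + n = (154**2 + 2709) + sqrt(-627 + I*sqrt(6)) = (23716 + 2709) + sqrt(-627 + I*sqrt(6)) = 26425 + sqrt(-627 + I*sqrt(6))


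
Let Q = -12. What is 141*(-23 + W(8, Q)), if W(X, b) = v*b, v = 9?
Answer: -18471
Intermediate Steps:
W(X, b) = 9*b
141*(-23 + W(8, Q)) = 141*(-23 + 9*(-12)) = 141*(-23 - 108) = 141*(-131) = -18471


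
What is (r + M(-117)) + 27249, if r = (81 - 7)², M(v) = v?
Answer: 32608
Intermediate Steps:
r = 5476 (r = 74² = 5476)
(r + M(-117)) + 27249 = (5476 - 117) + 27249 = 5359 + 27249 = 32608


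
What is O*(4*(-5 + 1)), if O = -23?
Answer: 368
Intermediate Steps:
O*(4*(-5 + 1)) = -92*(-5 + 1) = -92*(-4) = -23*(-16) = 368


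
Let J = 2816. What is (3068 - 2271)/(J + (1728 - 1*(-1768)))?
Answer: 797/6312 ≈ 0.12627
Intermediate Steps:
(3068 - 2271)/(J + (1728 - 1*(-1768))) = (3068 - 2271)/(2816 + (1728 - 1*(-1768))) = 797/(2816 + (1728 + 1768)) = 797/(2816 + 3496) = 797/6312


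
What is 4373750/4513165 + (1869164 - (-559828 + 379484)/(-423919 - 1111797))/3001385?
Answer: 331148785470485932/208024184549060789 ≈ 1.5919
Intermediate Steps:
4373750/4513165 + (1869164 - (-559828 + 379484)/(-423919 - 1111797))/3001385 = 4373750*(1/4513165) + (1869164 - (-180344)/(-1535716))*(1/3001385) = 874750/902633 + (1869164 - (-180344)*(-1)/1535716)*(1/3001385) = 874750/902633 + (1869164 - 1*45086/383929)*(1/3001385) = 874750/902633 + (1869164 - 45086/383929)*(1/3001385) = 874750/902633 + (717626220270/383929)*(1/3001385) = 874750/902633 + 143525244054/230463748333 = 331148785470485932/208024184549060789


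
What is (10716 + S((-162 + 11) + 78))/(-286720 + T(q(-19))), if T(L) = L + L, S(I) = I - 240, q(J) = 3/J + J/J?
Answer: -197657/5447648 ≈ -0.036283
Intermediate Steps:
q(J) = 1 + 3/J (q(J) = 3/J + 1 = 1 + 3/J)
S(I) = -240 + I
T(L) = 2*L
(10716 + S((-162 + 11) + 78))/(-286720 + T(q(-19))) = (10716 + (-240 + ((-162 + 11) + 78)))/(-286720 + 2*((3 - 19)/(-19))) = (10716 + (-240 + (-151 + 78)))/(-286720 + 2*(-1/19*(-16))) = (10716 + (-240 - 73))/(-286720 + 2*(16/19)) = (10716 - 313)/(-286720 + 32/19) = 10403/(-5447648/19) = 10403*(-19/5447648) = -197657/5447648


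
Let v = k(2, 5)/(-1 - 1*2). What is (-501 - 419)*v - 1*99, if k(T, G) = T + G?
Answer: 6143/3 ≈ 2047.7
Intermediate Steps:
k(T, G) = G + T
v = -7/3 (v = (5 + 2)/(-1 - 1*2) = 7/(-1 - 2) = 7/(-3) = 7*(-⅓) = -7/3 ≈ -2.3333)
(-501 - 419)*v - 1*99 = (-501 - 419)*(-7/3) - 1*99 = -920*(-7/3) - 99 = 6440/3 - 99 = 6143/3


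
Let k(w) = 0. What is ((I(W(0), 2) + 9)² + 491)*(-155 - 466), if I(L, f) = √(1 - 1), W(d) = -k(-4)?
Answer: -355212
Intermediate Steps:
W(d) = 0 (W(d) = -1*0 = 0)
I(L, f) = 0 (I(L, f) = √0 = 0)
((I(W(0), 2) + 9)² + 491)*(-155 - 466) = ((0 + 9)² + 491)*(-155 - 466) = (9² + 491)*(-621) = (81 + 491)*(-621) = 572*(-621) = -355212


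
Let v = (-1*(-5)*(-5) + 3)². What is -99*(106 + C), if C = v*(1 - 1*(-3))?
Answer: -202158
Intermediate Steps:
v = 484 (v = (5*(-5) + 3)² = (-25 + 3)² = (-22)² = 484)
C = 1936 (C = 484*(1 - 1*(-3)) = 484*(1 + 3) = 484*4 = 1936)
-99*(106 + C) = -99*(106 + 1936) = -99*2042 = -202158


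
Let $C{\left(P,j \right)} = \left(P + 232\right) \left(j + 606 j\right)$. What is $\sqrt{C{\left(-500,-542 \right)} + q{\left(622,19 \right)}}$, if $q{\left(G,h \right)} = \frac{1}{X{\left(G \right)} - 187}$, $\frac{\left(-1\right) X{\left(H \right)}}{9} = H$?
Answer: $\frac{\sqrt{2950730177004415}}{5785} \approx 9389.9$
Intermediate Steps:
$C{\left(P,j \right)} = 607 j \left(232 + P\right)$ ($C{\left(P,j \right)} = \left(232 + P\right) 607 j = 607 j \left(232 + P\right)$)
$X{\left(H \right)} = - 9 H$
$q{\left(G,h \right)} = \frac{1}{-187 - 9 G}$ ($q{\left(G,h \right)} = \frac{1}{- 9 G - 187} = \frac{1}{-187 - 9 G}$)
$\sqrt{C{\left(-500,-542 \right)} + q{\left(622,19 \right)}} = \sqrt{607 \left(-542\right) \left(232 - 500\right) - \frac{1}{187 + 9 \cdot 622}} = \sqrt{607 \left(-542\right) \left(-268\right) - \frac{1}{187 + 5598}} = \sqrt{88170392 - \frac{1}{5785}} = \sqrt{\frac{510065717719}{5785}} = \frac{\sqrt{2950730177004415}}{5785}$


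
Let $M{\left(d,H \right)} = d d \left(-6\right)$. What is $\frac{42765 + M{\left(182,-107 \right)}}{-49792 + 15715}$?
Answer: $\frac{51993}{11359} \approx 4.5773$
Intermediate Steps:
$M{\left(d,H \right)} = - 6 d^{2}$ ($M{\left(d,H \right)} = d^{2} \left(-6\right) = - 6 d^{2}$)
$\frac{42765 + M{\left(182,-107 \right)}}{-49792 + 15715} = \frac{42765 - 6 \cdot 182^{2}}{-49792 + 15715} = \frac{42765 - 198744}{-34077} = \left(42765 - 198744\right) \left(- \frac{1}{34077}\right) = \left(-155979\right) \left(- \frac{1}{34077}\right) = \frac{51993}{11359}$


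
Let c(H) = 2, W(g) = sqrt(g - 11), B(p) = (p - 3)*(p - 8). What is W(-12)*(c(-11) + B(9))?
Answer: 8*I*sqrt(23) ≈ 38.367*I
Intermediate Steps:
B(p) = (-8 + p)*(-3 + p) (B(p) = (-3 + p)*(-8 + p) = (-8 + p)*(-3 + p))
W(g) = sqrt(-11 + g)
W(-12)*(c(-11) + B(9)) = sqrt(-11 - 12)*(2 + (24 + 9**2 - 11*9)) = sqrt(-23)*(2 + (24 + 81 - 99)) = (I*sqrt(23))*(2 + 6) = (I*sqrt(23))*8 = 8*I*sqrt(23)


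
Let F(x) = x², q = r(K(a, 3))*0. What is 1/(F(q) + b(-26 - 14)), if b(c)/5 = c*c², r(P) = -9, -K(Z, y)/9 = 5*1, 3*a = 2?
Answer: -1/320000 ≈ -3.1250e-6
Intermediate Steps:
a = ⅔ (a = (⅓)*2 = ⅔ ≈ 0.66667)
K(Z, y) = -45
q = 0 (q = -9*0 = 0)
b(c) = 5*c³ (b(c) = 5*(c*c²) = 5*c³)
1/(F(q) + b(-26 - 14)) = 1/(0² + 5*(-26 - 14)³) = 1/(0 + 5*(-40)³) = 1/(0 + 5*(-64000)) = 1/(0 - 320000) = 1/(-320000) = -1/320000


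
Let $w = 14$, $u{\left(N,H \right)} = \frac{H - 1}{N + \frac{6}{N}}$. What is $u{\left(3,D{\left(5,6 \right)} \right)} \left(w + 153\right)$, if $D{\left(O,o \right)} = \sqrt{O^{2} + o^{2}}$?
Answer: $- \frac{167}{5} + \frac{167 \sqrt{61}}{5} \approx 227.46$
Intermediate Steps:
$u{\left(N,H \right)} = \frac{-1 + H}{N + \frac{6}{N}}$
$u{\left(3,D{\left(5,6 \right)} \right)} \left(w + 153\right) = \frac{3 \left(-1 + \sqrt{5^{2} + 6^{2}}\right)}{6 + 3^{2}} \left(14 + 153\right) = \frac{3 \left(-1 + \sqrt{25 + 36}\right)}{6 + 9} \cdot 167 = \frac{3 \left(-1 + \sqrt{61}\right)}{15} \cdot 167 = 3 \cdot \frac{1}{15} \left(-1 + \sqrt{61}\right) 167 = \left(- \frac{1}{5} + \frac{\sqrt{61}}{5}\right) 167 = - \frac{167}{5} + \frac{167 \sqrt{61}}{5}$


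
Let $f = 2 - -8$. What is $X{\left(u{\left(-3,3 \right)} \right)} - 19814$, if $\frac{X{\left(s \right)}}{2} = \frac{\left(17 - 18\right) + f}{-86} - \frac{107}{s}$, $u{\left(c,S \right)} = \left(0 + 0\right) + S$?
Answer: $- \frac{2565235}{129} \approx -19886.0$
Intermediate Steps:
$f = 10$ ($f = 2 + 8 = 10$)
$u{\left(c,S \right)} = S$ ($u{\left(c,S \right)} = 0 + S = S$)
$X{\left(s \right)} = - \frac{9}{43} - \frac{214}{s}$ ($X{\left(s \right)} = 2 \left(\frac{\left(17 - 18\right) + 10}{-86} - \frac{107}{s}\right) = 2 \left(\left(-1 + 10\right) \left(- \frac{1}{86}\right) - \frac{107}{s}\right) = 2 \left(9 \left(- \frac{1}{86}\right) - \frac{107}{s}\right) = 2 \left(- \frac{9}{86} - \frac{107}{s}\right) = - \frac{9}{43} - \frac{214}{s}$)
$X{\left(u{\left(-3,3 \right)} \right)} - 19814 = \left(- \frac{9}{43} - \frac{214}{3}\right) - 19814 = - \frac{9229}{129} - 19814 = - \frac{2565235}{129}$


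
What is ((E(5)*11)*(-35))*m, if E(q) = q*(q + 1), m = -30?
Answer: 346500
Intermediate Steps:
E(q) = q*(1 + q)
((E(5)*11)*(-35))*m = (((5*(1 + 5))*11)*(-35))*(-30) = (((5*6)*11)*(-35))*(-30) = ((30*11)*(-35))*(-30) = (330*(-35))*(-30) = -11550*(-30) = 346500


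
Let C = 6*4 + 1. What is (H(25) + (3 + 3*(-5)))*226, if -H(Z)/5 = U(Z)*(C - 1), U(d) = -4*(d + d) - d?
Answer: 6099288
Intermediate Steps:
C = 25 (C = 24 + 1 = 25)
U(d) = -9*d (U(d) = -8*d - d = -9*d)
H(Z) = 1080*Z (H(Z) = -5*(-9*Z)*(25 - 1) = -5*(-9*Z)*24 = -(-1080)*Z = 1080*Z)
(H(25) + (3 + 3*(-5)))*226 = (1080*25 + (3 + 3*(-5)))*226 = (27000 + (3 - 15))*226 = (27000 - 12)*226 = 26988*226 = 6099288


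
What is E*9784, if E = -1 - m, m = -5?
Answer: 39136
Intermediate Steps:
E = 4 (E = -1 - 1*(-5) = -1 + 5 = 4)
E*9784 = 4*9784 = 39136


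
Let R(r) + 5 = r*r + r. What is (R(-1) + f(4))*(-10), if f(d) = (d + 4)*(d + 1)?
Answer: -350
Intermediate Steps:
f(d) = (1 + d)*(4 + d) (f(d) = (4 + d)*(1 + d) = (1 + d)*(4 + d))
R(r) = -5 + r + r² (R(r) = -5 + (r*r + r) = -5 + (r² + r) = -5 + (r + r²) = -5 + r + r²)
(R(-1) + f(4))*(-10) = ((-5 - 1 + (-1)²) + (4 + 4² + 5*4))*(-10) = ((-5 - 1 + 1) + (4 + 16 + 20))*(-10) = (-5 + 40)*(-10) = 35*(-10) = -350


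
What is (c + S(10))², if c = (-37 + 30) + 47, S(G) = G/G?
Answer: 1681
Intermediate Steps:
S(G) = 1
c = 40 (c = -7 + 47 = 40)
(c + S(10))² = (40 + 1)² = 41² = 1681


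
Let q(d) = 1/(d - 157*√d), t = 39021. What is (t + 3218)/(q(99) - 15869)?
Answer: -1629108014122611/612048465694511 + 19894569*√11/612048465694511 ≈ -2.6617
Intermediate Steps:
(t + 3218)/(q(99) - 15869) = (39021 + 3218)/(1/(99 - 471*√11) - 15869) = 42239/(1/(99 - 471*√11) - 15869) = 42239/(-15869 + 1/(99 - 471*√11))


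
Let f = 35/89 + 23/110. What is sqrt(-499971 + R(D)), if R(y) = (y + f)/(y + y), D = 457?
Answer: 3*I*sqrt(1111986856377479555)/4474030 ≈ 707.09*I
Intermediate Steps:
f = 5897/9790 (f = 35*(1/89) + 23*(1/110) = 35/89 + 23/110 = 5897/9790 ≈ 0.60235)
R(y) = (5897/9790 + y)/(2*y) (R(y) = (y + 5897/9790)/(y + y) = (5897/9790 + y)/((2*y)) = (5897/9790 + y)*(1/(2*y)) = (5897/9790 + y)/(2*y))
sqrt(-499971 + R(D)) = sqrt(-499971 + (1/19580)*(5897 + 9790*457)/457) = sqrt(-499971 + (1/19580)*(1/457)*(5897 + 4474030)) = sqrt(-499971 + (1/19580)*(1/457)*4479927) = sqrt(-499971 + 4479927/8948060) = sqrt(-4473766026333/8948060) = 3*I*sqrt(1111986856377479555)/4474030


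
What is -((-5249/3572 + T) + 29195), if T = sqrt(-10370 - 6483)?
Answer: -104279291/3572 - I*sqrt(16853) ≈ -29194.0 - 129.82*I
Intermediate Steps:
T = I*sqrt(16853) (T = sqrt(-16853) = I*sqrt(16853) ≈ 129.82*I)
-((-5249/3572 + T) + 29195) = -((-5249/3572 + I*sqrt(16853)) + 29195) = -(104279291/3572 + I*sqrt(16853)) = -104279291/3572 - I*sqrt(16853)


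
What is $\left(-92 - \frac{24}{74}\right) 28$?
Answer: $- \frac{95648}{37} \approx -2585.1$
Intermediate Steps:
$\left(-92 - \frac{24}{74}\right) 28 = \left(-92 - \frac{12}{37}\right) 28 = \left(- \frac{3416}{37}\right) 28 = - \frac{95648}{37}$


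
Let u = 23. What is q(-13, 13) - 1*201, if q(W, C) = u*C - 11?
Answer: 87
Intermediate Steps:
q(W, C) = -11 + 23*C (q(W, C) = 23*C - 11 = -11 + 23*C)
q(-13, 13) - 1*201 = (-11 + 23*13) - 1*201 = (-11 + 299) - 201 = 288 - 201 = 87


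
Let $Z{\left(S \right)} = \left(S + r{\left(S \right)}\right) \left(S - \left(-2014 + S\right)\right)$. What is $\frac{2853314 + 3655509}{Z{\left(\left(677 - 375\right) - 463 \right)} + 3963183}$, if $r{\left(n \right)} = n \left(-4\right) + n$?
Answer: $\frac{6508823}{4611691} \approx 1.4114$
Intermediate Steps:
$r{\left(n \right)} = - 3 n$ ($r{\left(n \right)} = - 4 n + n = - 3 n$)
$Z{\left(S \right)} = - 4028 S$ ($Z{\left(S \right)} = \left(S - 3 S\right) \left(S - \left(-2014 + S\right)\right) = - 2 S 2014 = - 4028 S$)
$\frac{2853314 + 3655509}{Z{\left(\left(677 - 375\right) - 463 \right)} + 3963183} = \frac{2853314 + 3655509}{- 4028 \left(\left(677 - 375\right) - 463\right) + 3963183} = \frac{6508823}{- 4028 \left(302 - 463\right) + 3963183} = \frac{6508823}{\left(-4028\right) \left(-161\right) + 3963183} = \frac{6508823}{648508 + 3963183} = \frac{6508823}{4611691}$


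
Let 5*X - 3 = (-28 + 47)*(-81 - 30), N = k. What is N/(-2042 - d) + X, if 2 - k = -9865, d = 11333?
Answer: -5643417/13375 ≈ -421.94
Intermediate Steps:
k = 9867 (k = 2 - 1*(-9865) = 2 + 9865 = 9867)
N = 9867
X = -2106/5 (X = 3/5 + ((-28 + 47)*(-81 - 30))/5 = 3/5 + (19*(-111))/5 = 3/5 + (1/5)*(-2109) = 3/5 - 2109/5 = -2106/5 ≈ -421.20)
N/(-2042 - d) + X = 9867/(-2042 - 1*11333) - 2106/5 = 9867/(-2042 - 11333) - 2106/5 = 9867/(-13375) - 2106/5 = 9867*(-1/13375) - 2106/5 = -9867/13375 - 2106/5 = -5643417/13375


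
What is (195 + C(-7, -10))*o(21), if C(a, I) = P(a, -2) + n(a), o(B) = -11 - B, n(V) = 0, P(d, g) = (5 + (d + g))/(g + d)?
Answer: -56288/9 ≈ -6254.2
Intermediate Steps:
P(d, g) = (5 + d + g)/(d + g)
C(a, I) = (3 + a)/(-2 + a) (C(a, I) = (5 + a - 2)/(a - 2) + 0 = (3 + a)/(-2 + a) + 0 = (3 + a)/(-2 + a))
(195 + C(-7, -10))*o(21) = (195 + (3 - 7)/(-2 - 7))*(-11 - 1*21) = (195 - 4/(-9))*(-11 - 21) = (195 - 1/9*(-4))*(-32) = (195 + 4/9)*(-32) = (1759/9)*(-32) = -56288/9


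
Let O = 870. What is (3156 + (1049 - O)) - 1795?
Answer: 1540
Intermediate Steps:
(3156 + (1049 - O)) - 1795 = (3156 + (1049 - 1*870)) - 1795 = (3156 + (1049 - 870)) - 1795 = (3156 + 179) - 1795 = 3335 - 1795 = 1540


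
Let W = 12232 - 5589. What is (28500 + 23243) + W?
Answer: 58386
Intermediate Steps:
W = 6643
(28500 + 23243) + W = (28500 + 23243) + 6643 = 51743 + 6643 = 58386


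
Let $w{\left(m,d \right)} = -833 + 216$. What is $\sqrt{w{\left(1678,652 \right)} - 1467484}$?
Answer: $i \sqrt{1468101} \approx 1211.7 i$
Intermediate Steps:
$w{\left(m,d \right)} = -617$
$\sqrt{w{\left(1678,652 \right)} - 1467484} = \sqrt{-617 - 1467484} = \sqrt{-1468101} = i \sqrt{1468101}$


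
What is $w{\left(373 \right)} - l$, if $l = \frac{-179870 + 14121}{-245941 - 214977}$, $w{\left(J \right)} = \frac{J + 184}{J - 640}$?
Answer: $- \frac{300986309}{123065106} \approx -2.4457$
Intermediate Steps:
$w{\left(J \right)} = \frac{184 + J}{-640 + J}$
$l = \frac{165749}{460918}$ ($l = - \frac{165749}{-460918} = \left(-165749\right) \left(- \frac{1}{460918}\right) = \frac{165749}{460918} \approx 0.35961$)
$w{\left(373 \right)} - l = \frac{184 + 373}{-640 + 373} - \frac{165749}{460918} = \frac{1}{-267} \cdot 557 - \frac{165749}{460918} = \left(- \frac{1}{267}\right) 557 - \frac{165749}{460918} = - \frac{557}{267} - \frac{165749}{460918} = - \frac{300986309}{123065106}$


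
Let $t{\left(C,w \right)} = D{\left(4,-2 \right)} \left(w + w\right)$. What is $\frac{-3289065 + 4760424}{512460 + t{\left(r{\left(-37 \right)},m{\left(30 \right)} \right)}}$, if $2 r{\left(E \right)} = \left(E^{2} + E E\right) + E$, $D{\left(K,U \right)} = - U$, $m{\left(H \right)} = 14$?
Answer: $\frac{1471359}{512516} \approx 2.8709$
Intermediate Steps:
$r{\left(E \right)} = E^{2} + \frac{E}{2}$ ($r{\left(E \right)} = \frac{\left(E^{2} + E E\right) + E}{2} = \frac{\left(E^{2} + E^{2}\right) + E}{2} = \frac{2 E^{2} + E}{2} = \frac{E + 2 E^{2}}{2} = E^{2} + \frac{E}{2}$)
$t{\left(C,w \right)} = 4 w$ ($t{\left(C,w \right)} = \left(-1\right) \left(-2\right) \left(w + w\right) = 2 \cdot 2 w = 4 w$)
$\frac{-3289065 + 4760424}{512460 + t{\left(r{\left(-37 \right)},m{\left(30 \right)} \right)}} = \frac{-3289065 + 4760424}{512460 + 4 \cdot 14} = \frac{1471359}{512460 + 56} = \frac{1471359}{512516}$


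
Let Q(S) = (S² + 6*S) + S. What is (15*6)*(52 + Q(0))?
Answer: 4680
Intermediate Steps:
Q(S) = S² + 7*S
(15*6)*(52 + Q(0)) = (15*6)*(52 + 0*(7 + 0)) = 90*(52 + 0*7) = 90*(52 + 0) = 90*52 = 4680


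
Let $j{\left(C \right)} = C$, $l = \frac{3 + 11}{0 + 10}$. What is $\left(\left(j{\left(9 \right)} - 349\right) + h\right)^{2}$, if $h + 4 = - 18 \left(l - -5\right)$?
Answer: $\frac{5271616}{25} \approx 2.1086 \cdot 10^{5}$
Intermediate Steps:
$l = \frac{7}{5}$ ($l = \frac{14}{10} = 14 \cdot \frac{1}{10} = \frac{7}{5} \approx 1.4$)
$h = - \frac{596}{5}$ ($h = -4 - 18 \left(\frac{7}{5} - -5\right) = -4 - 18 \left(\frac{7}{5} + 5\right) = -4 - \frac{576}{5} = - \frac{596}{5} \approx -119.2$)
$\left(\left(j{\left(9 \right)} - 349\right) + h\right)^{2} = \left(\left(9 - 349\right) - \frac{596}{5}\right)^{2} = \left(-340 - \frac{596}{5}\right)^{2} = \left(- \frac{2296}{5}\right)^{2} = \frac{5271616}{25}$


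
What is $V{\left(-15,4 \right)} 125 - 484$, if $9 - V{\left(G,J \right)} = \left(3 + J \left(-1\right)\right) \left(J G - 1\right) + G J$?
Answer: $516$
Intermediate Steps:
$V{\left(G,J \right)} = 9 - G J - \left(-1 + G J\right) \left(3 - J\right)$ ($V{\left(G,J \right)} = 9 - \left(\left(3 + J \left(-1\right)\right) \left(J G - 1\right) + G J\right) = 9 - \left(\left(3 - J\right) \left(G J - 1\right) + G J\right) = 9 - \left(\left(3 - J\right) \left(-1 + G J\right) + G J\right) = 9 - \left(\left(-1 + G J\right) \left(3 - J\right) + G J\right) = 9 - \left(G J + \left(-1 + G J\right) \left(3 - J\right)\right) = 9 - G J - \left(-1 + G J\right) \left(3 - J\right)$)
$V{\left(-15,4 \right)} 125 - 484 = \left(12 - 4 - 15 \cdot 4^{2} - \left(-60\right) 4\right) 125 - 484 = \left(12 - 4 - 240 + 240\right) 125 - 484 = 8 \cdot 125 - 484 = 1000 - 484 = 516$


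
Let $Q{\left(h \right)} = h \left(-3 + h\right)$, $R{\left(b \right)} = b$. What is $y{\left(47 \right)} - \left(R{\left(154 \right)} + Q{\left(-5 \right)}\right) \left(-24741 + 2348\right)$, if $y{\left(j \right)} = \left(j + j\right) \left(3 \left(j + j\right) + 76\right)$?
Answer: $4377894$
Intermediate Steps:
$y{\left(j \right)} = 2 j \left(76 + 6 j\right)$ ($y{\left(j \right)} = 2 j \left(3 \cdot 2 j + 76\right) = 2 j \left(6 j + 76\right) = 2 j \left(76 + 6 j\right)$)
$y{\left(47 \right)} - \left(R{\left(154 \right)} + Q{\left(-5 \right)}\right) \left(-24741 + 2348\right) = 4 \cdot 47 \left(38 + 3 \cdot 47\right) - \left(154 - 5 \left(-3 - 5\right)\right) \left(-24741 + 2348\right) = 4 \cdot 47 \left(38 + 141\right) - \left(154 - -40\right) \left(-22393\right) = 4 \cdot 47 \cdot 179 - \left(154 + 40\right) \left(-22393\right) = 33652 - 194 \left(-22393\right) = 33652 - -4344242 = 33652 + 4344242 = 4377894$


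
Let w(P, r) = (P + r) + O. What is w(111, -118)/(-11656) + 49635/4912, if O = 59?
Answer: 72286267/7156784 ≈ 10.100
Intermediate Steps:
w(P, r) = 59 + P + r (w(P, r) = (P + r) + 59 = 59 + P + r)
w(111, -118)/(-11656) + 49635/4912 = (59 + 111 - 118)/(-11656) + 49635/4912 = 52*(-1/11656) + 49635*(1/4912) = -13/2914 + 49635/4912 = 72286267/7156784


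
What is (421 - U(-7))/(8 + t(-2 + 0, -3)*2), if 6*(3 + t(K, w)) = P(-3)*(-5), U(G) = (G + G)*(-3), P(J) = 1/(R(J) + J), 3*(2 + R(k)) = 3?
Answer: 4548/29 ≈ 156.83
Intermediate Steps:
R(k) = -1 (R(k) = -2 + (⅓)*3 = -2 + 1 = -1)
P(J) = 1/(-1 + J)
U(G) = -6*G (U(G) = (2*G)*(-3) = -6*G)
t(K, w) = -67/24 (t(K, w) = -3 + (-5/(-1 - 3))/6 = -3 + (-5/(-4))/6 = -3 + (-¼*(-5))/6 = -3 + (⅙)*(5/4) = -3 + 5/24 = -67/24)
(421 - U(-7))/(8 + t(-2 + 0, -3)*2) = (421 - (-6)*(-7))/(8 - 67/24*2) = (421 - 1*42)/(8 - 67/12) = (421 - 42)/(29/12) = 379*(12/29) = 4548/29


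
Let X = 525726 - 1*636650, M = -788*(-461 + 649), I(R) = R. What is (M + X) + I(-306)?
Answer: -259374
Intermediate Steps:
M = -148144 (M = -788*188 = -148144)
X = -110924 (X = 525726 - 636650 = -110924)
(M + X) + I(-306) = (-148144 - 110924) - 306 = -259068 - 306 = -259374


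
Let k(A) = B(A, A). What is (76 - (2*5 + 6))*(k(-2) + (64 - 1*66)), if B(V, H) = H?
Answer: -240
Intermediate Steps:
k(A) = A
(76 - (2*5 + 6))*(k(-2) + (64 - 1*66)) = (76 - (2*5 + 6))*(-2 + (64 - 1*66)) = (76 - (10 + 6))*(-2 + (64 - 66)) = (76 - 1*16)*(-2 - 2) = (76 - 16)*(-4) = 60*(-4) = -240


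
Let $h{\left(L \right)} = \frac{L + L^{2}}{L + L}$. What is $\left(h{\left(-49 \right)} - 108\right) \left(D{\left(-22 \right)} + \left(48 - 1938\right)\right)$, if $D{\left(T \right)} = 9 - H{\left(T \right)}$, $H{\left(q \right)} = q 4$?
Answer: $236676$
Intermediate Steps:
$h{\left(L \right)} = \frac{L + L^{2}}{2 L}$
$H{\left(q \right)} = 4 q$
$D{\left(T \right)} = 9 - 4 T$
$\left(h{\left(-49 \right)} - 108\right) \left(D{\left(-22 \right)} + \left(48 - 1938\right)\right) = \left(\left(\frac{1}{2} + \frac{1}{2} \left(-49\right)\right) - 108\right) \left(\left(9 - -88\right) + \left(48 - 1938\right)\right) = \left(\left(\frac{1}{2} - \frac{49}{2}\right) - 108\right) \left(\left(9 + 88\right) - 1890\right) = \left(-24 - 108\right) \left(97 - 1890\right) = \left(-132\right) \left(-1793\right) = 236676$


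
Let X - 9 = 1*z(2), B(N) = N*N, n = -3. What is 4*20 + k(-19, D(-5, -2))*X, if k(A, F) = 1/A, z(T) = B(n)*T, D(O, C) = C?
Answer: 1493/19 ≈ 78.579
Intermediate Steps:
B(N) = N²
z(T) = 9*T (z(T) = (-3)²*T = 9*T)
X = 27 (X = 9 + 1*(9*2) = 9 + 1*18 = 9 + 18 = 27)
4*20 + k(-19, D(-5, -2))*X = 4*20 + 27/(-19) = 80 - 1/19*27 = 80 - 27/19 = 1493/19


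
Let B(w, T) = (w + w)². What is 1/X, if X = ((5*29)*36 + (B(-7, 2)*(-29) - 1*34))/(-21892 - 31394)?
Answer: 107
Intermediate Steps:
B(w, T) = 4*w² (B(w, T) = (2*w)² = 4*w²)
X = 1/107 (X = ((5*29)*36 + ((4*(-7)²)*(-29) - 1*34))/(-21892 - 31394) = (145*36 + ((4*49)*(-29) - 34))/(-53286) = (5220 + (196*(-29) - 34))*(-1/53286) = (5220 + (-5684 - 34))*(-1/53286) = (5220 - 5718)*(-1/53286) = -498*(-1/53286) = 1/107 ≈ 0.0093458)
1/X = 1/(1/107) = 107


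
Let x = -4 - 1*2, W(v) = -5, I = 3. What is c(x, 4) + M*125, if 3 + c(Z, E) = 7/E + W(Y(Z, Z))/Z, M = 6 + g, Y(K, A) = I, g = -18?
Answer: -18005/12 ≈ -1500.4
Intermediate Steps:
Y(K, A) = 3
x = -6 (x = -4 - 2 = -6)
M = -12 (M = 6 - 18 = -12)
c(Z, E) = -3 - 5/Z + 7/E (c(Z, E) = -3 + (7/E - 5/Z) = -3 + (-5/Z + 7/E) = -3 - 5/Z + 7/E)
c(x, 4) + M*125 = (-3 - 5/(-6) + 7/4) - 12*125 = (-3 - 5*(-⅙) + 7*(¼)) - 1500 = (-3 + ⅚ + 7/4) - 1500 = -5/12 - 1500 = -18005/12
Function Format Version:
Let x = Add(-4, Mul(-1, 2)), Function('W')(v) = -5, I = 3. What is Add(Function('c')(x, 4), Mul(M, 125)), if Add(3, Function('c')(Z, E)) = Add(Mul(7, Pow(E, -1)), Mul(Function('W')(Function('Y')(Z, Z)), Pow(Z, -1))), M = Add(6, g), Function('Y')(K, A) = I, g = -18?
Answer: Rational(-18005, 12) ≈ -1500.4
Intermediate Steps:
Function('Y')(K, A) = 3
x = -6 (x = Add(-4, -2) = -6)
M = -12 (M = Add(6, -18) = -12)
Function('c')(Z, E) = Add(-3, Mul(-5, Pow(Z, -1)), Mul(7, Pow(E, -1))) (Function('c')(Z, E) = Add(-3, Add(Mul(7, Pow(E, -1)), Mul(-5, Pow(Z, -1)))) = Add(-3, Add(Mul(-5, Pow(Z, -1)), Mul(7, Pow(E, -1)))) = Add(-3, Mul(-5, Pow(Z, -1)), Mul(7, Pow(E, -1))))
Add(Function('c')(x, 4), Mul(M, 125)) = Add(Add(-3, Mul(-5, Pow(-6, -1)), Mul(7, Pow(4, -1))), Mul(-12, 125)) = Add(Add(-3, Mul(-5, Rational(-1, 6)), Mul(7, Rational(1, 4))), -1500) = Add(Add(-3, Rational(5, 6), Rational(7, 4)), -1500) = Add(Rational(-5, 12), -1500) = Rational(-18005, 12)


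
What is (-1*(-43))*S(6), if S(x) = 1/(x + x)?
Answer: 43/12 ≈ 3.5833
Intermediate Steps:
S(x) = 1/(2*x)
(-1*(-43))*S(6) = (-1*(-43))*((½)/6) = 43*((½)*(⅙)) = 43*(1/12) = 43/12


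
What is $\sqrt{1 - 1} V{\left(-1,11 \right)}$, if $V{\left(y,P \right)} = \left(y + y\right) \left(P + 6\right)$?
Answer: $0$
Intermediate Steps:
$V{\left(y,P \right)} = 2 y \left(6 + P\right)$
$\sqrt{1 - 1} V{\left(-1,11 \right)} = \sqrt{1 - 1} \cdot 2 \left(-1\right) \left(6 + 11\right) = \sqrt{0} \cdot 2 \left(-1\right) 17 = 0 \left(-34\right) = 0$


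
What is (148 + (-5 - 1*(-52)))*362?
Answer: 70590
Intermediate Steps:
(148 + (-5 - 1*(-52)))*362 = (148 + (-5 + 52))*362 = (148 + 47)*362 = 195*362 = 70590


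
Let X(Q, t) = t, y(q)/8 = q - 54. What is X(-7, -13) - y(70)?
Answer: -141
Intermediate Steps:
y(q) = -432 + 8*q (y(q) = 8*(q - 54) = 8*(-54 + q) = -432 + 8*q)
X(-7, -13) - y(70) = -13 - (-432 + 8*70) = -13 - (-432 + 560) = -13 - 1*128 = -13 - 128 = -141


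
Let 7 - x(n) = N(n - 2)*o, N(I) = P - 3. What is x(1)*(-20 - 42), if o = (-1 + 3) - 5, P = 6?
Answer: -992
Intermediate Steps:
N(I) = 3 (N(I) = 6 - 3 = 3)
o = -3 (o = 2 - 5 = -3)
x(n) = 16 (x(n) = 7 - 3*(-3) = 7 - 1*(-9) = 7 + 9 = 16)
x(1)*(-20 - 42) = 16*(-20 - 42) = 16*(-62) = -992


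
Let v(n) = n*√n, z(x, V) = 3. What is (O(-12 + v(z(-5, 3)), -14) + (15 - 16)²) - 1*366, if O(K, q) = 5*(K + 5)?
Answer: -400 + 15*√3 ≈ -374.02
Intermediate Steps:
v(n) = n^(3/2)
O(K, q) = 25 + 5*K (O(K, q) = 5*(5 + K) = 25 + 5*K)
(O(-12 + v(z(-5, 3)), -14) + (15 - 16)²) - 1*366 = ((25 + 5*(-12 + 3^(3/2))) + (15 - 16)²) - 1*366 = ((25 + 5*(-12 + 3*√3)) + (-1)²) - 366 = ((25 + (-60 + 15*√3)) + 1) - 366 = ((-35 + 15*√3) + 1) - 366 = (-34 + 15*√3) - 366 = -400 + 15*√3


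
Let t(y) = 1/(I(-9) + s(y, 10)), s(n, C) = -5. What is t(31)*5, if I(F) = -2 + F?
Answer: -5/16 ≈ -0.31250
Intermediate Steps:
t(y) = -1/16 (t(y) = 1/((-2 - 9) - 5) = 1/(-11 - 5) = 1/(-16) = -1/16)
t(31)*5 = -1/16*5 = -5/16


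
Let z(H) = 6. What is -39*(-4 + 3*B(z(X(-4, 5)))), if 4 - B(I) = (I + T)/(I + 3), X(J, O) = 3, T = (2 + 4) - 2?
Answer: -182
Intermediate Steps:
T = 4 (T = 6 - 2 = 4)
B(I) = 4 - (4 + I)/(3 + I) (B(I) = 4 - (I + 4)/(I + 3) = 4 - (4 + I)/(3 + I))
-39*(-4 + 3*B(z(X(-4, 5)))) = -39*(-4 + 3*((8 + 3*6)/(3 + 6))) = -39*(-4 + 3*((8 + 18)/9)) = -39*(-4 + 3*((⅑)*26)) = -39*(-4 + 3*(26/9)) = -39*(-4 + 26/3) = -39*14/3 = -182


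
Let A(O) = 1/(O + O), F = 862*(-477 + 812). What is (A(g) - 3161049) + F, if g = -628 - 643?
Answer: -7301333219/2542 ≈ -2.8723e+6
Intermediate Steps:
F = 288770 (F = 862*335 = 288770)
g = -1271
A(O) = 1/(2*O)
(A(g) - 3161049) + F = ((1/2)/(-1271) - 3161049) + 288770 = ((1/2)*(-1/1271) - 3161049) + 288770 = (-1/2542 - 3161049) + 288770 = -8035386559/2542 + 288770 = -7301333219/2542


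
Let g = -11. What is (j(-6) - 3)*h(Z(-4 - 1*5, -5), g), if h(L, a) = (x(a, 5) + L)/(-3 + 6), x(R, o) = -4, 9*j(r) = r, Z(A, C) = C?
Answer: 11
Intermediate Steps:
j(r) = r/9
h(L, a) = -4/3 + L/3 (h(L, a) = (-4 + L)/(-3 + 6) = (-4 + L)/3 = (-4 + L)*(1/3) = -4/3 + L/3)
(j(-6) - 3)*h(Z(-4 - 1*5, -5), g) = ((1/9)*(-6) - 3)*(-4/3 + (1/3)*(-5)) = (-2/3 - 3)*(-4/3 - 5/3) = -11/3*(-3) = 11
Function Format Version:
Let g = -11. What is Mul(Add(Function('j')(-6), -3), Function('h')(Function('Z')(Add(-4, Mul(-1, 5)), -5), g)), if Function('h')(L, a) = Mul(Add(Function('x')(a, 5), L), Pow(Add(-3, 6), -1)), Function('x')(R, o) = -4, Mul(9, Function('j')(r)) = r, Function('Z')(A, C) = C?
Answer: 11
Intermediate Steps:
Function('j')(r) = Mul(Rational(1, 9), r)
Function('h')(L, a) = Add(Rational(-4, 3), Mul(Rational(1, 3), L)) (Function('h')(L, a) = Mul(Add(-4, L), Pow(Add(-3, 6), -1)) = Mul(Add(-4, L), Pow(3, -1)) = Mul(Add(-4, L), Rational(1, 3)) = Add(Rational(-4, 3), Mul(Rational(1, 3), L)))
Mul(Add(Function('j')(-6), -3), Function('h')(Function('Z')(Add(-4, Mul(-1, 5)), -5), g)) = Mul(Add(Mul(Rational(1, 9), -6), -3), Add(Rational(-4, 3), Mul(Rational(1, 3), -5))) = Mul(Add(Rational(-2, 3), -3), Add(Rational(-4, 3), Rational(-5, 3))) = Mul(Rational(-11, 3), -3) = 11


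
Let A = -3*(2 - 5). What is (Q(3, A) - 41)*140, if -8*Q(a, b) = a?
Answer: -11585/2 ≈ -5792.5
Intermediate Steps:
A = 9 (A = -3*(-3) = 9)
Q(a, b) = -a/8
(Q(3, A) - 41)*140 = (-⅛*3 - 41)*140 = (-3/8 - 41)*140 = -331/8*140 = -11585/2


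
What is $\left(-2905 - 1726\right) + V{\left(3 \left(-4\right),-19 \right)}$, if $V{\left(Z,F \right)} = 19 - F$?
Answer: $-4593$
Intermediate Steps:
$\left(-2905 - 1726\right) + V{\left(3 \left(-4\right),-19 \right)} = \left(-2905 - 1726\right) + \left(19 - -19\right) = -4631 + \left(19 + 19\right) = -4631 + 38 = -4593$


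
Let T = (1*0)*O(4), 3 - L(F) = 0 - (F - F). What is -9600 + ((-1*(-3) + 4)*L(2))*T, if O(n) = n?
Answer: -9600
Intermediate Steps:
L(F) = 3 (L(F) = 3 - (0 - (F - F)) = 3 - (0 - 1*0) = 3 - (0 + 0) = 3 - 1*0 = 3 + 0 = 3)
T = 0 (T = (1*0)*4 = 0*4 = 0)
-9600 + ((-1*(-3) + 4)*L(2))*T = -9600 + ((-1*(-3) + 4)*3)*0 = -9600 + ((3 + 4)*3)*0 = -9600 + (7*3)*0 = -9600 + 21*0 = -9600 + 0 = -9600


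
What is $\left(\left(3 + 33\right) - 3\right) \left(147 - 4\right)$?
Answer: $4719$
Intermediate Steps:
$\left(\left(3 + 33\right) - 3\right) \left(147 - 4\right) = \left(36 - 3\right) \left(147 + \left(-64 + 60\right)\right) = 33 \left(147 - 4\right) = 33 \cdot 143 = 4719$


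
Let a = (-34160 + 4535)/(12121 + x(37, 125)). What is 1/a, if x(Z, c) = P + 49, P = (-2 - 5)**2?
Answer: -4073/9875 ≈ -0.41246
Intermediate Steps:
P = 49 (P = (-7)**2 = 49)
x(Z, c) = 98 (x(Z, c) = 49 + 49 = 98)
a = -9875/4073 (a = (-34160 + 4535)/(12121 + 98) = -29625/12219 = -29625*1/12219 = -9875/4073 ≈ -2.4245)
1/a = 1/(-9875/4073) = -4073/9875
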